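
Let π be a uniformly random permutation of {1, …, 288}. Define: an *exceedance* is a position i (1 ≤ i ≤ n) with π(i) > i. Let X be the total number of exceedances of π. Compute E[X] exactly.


Write X = Σ_{i=1}^{288} X_i, where X_i = 1_{π(i) > i}.
For each fixed i, π(i) is uniform over {1, …, 288} (marginal of a uniform permutation), so P[π(i) > i] = (n − i)/n. Summing: Σ_{i=1}^{288} (n − i)/n = (0 + 1 + … + 287)/288 = 288(288 − 1)/(2·288) = (288 − 1)/2.
Hence E[X] = Σ_{i=1}^{288} (288 − i)/288 = 287/2 ≈ 143.500.

E[X] = 287/2 = 143.500.


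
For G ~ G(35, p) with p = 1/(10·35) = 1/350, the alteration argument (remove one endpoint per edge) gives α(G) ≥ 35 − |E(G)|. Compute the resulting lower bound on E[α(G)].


E[|E(G)|] = C(35, 2)·p = 595 · (1/350) = 17/10.
E[α(G)] ≥ n − E[|E(G)|] = 35 − 17/10 = 333/10.
Numerically: ≈ 33.3000.
(This is only a lower bound; the true E[α(G)] may be larger.)

E[α(G)] ≥ 333/10 ≈ 33.3000.


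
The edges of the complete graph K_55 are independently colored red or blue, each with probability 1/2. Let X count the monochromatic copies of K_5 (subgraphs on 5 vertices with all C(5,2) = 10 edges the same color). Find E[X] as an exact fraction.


Let X = Σ_S X_S over the C(55, 5) = 3478761 subsets S of size 5, where X_S = 1 if the K_5 on S is monochromatic.
For a fixed S, the K_5 on S has C(5, 2) = 10 edges. P[all 10 edges red] = (1/2)^10, and likewise for blue, so P[monochromatic] = 2·(1/2)^10 = 2^{1 − 10} = 1/512.
Summing: E[X] = C(55, 5) · 2^{1 − 10} = 3478761 · 1/512 = 3478761/512.
Numerically: E[X] ≈ 6794.455078.

E[X] = C(55,5)·2^(1−C(5,2)) = 3478761/512 ≈ 6794.455078.


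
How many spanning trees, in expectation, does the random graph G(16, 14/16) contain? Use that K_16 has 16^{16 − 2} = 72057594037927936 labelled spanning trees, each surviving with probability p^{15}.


K_16 has 16^{16 − 2} = 72057594037927936 labelled spanning trees.
For each such spanning tree H, let X_H = 1 if all 15 edges of H are present in G. Then P[X_H = 1] = p^{15} = (7/8)^{15} = 4747561509943/35184372088832.
Summing the indicators: E[X] = Σ_H E[X_H] = 72057594037927936 · p^{15} = 72057594037927936 · 4747561509943/35184372088832 = 9723005972363264.
Numerically: E[X] ≈ 9.723e+15.

E[X] = 72057594037927936 · (7/8)^{15} = 9723005972363264 ≈ 9.723e+15.


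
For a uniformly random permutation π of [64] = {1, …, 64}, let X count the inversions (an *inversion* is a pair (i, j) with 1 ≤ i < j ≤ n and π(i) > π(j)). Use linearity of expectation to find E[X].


Write X = Σ X_I over the C(64, 2) = 2016 pairs i < j, with X_I the indicator of one inversion.
There are 2016 indicators.
For each fixed pair i < j, the values π(i) and π(j) are two distinct elements of {1, …, 64} in uniformly random order; by symmetry P[π(i) > π(j)] = 1/2.
By linearity: E[X] = 2016 · (1/2) = C(64, 2) · (1/2) = 2016/2 = 1008 ≈ 1008.00000.

E[X] = 1008 = 1008.00000.


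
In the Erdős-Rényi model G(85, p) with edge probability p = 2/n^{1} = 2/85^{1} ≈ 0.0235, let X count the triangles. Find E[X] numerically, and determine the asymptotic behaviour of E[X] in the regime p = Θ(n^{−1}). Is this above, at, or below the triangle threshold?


Number of potential triangles: C(85, 3) = 98770.
Each occurs with probability p³ ≈ (0.0235)³ ≈ 1.30267e-05.
By linearity: E[X] = C(85, 3)·p³ ≈ 98770 · 1.30267e-05 ≈ 1.287.
Here α = 1, so p = 2/n is exactly at the triangle threshold p ~ 1/n. Asymptotically E[X] → c³/6 = 2³/6 = 4/3 ≈ 1.333, a bounded constant. In this regime the triangle count is asymptotically Poisson(c³/6).

E[X] ≈ 1.287; in regime p = Θ(1/n^{1}) E[X] stays bounded (at the triangle threshold p ~ 1/n).


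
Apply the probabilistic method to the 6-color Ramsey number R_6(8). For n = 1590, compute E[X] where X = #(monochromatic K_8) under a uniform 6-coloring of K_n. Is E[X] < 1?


E[X] = C(1590, 8) · 6^{1 − 28} = 995397314198933813310 · 6^{−27} = 995397314198933813310/1023490369077469249536.
As a reduced fraction: E[X] = 55299850788829656295/56860576059859402752 ≈ 0.9726.
Is E[X] < 1? YES.
Since E[X] < 1, there exists a 6-coloring of K_{1590} with no monochromatic K_8; hence R_6(8) > 1590.

E[X] = 55299850788829656295/56860576059859402752 ≈ 0.9726; E[X] < 1, so R_6(8) > 1590.


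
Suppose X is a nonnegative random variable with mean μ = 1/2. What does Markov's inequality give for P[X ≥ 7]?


μ = E[X] = 1/2, a = 7.
Markov: P[X ≥ 7] ≤ μ/a = (1/2)/7 = 1/14.
Numerically: ≈ 0.071429.
(Since a = 7 > μ = 0.500000, the bound 1/14 is < 1 and informative.)

P[X ≥ 7] ≤ 1/14 ≈ 0.071429.


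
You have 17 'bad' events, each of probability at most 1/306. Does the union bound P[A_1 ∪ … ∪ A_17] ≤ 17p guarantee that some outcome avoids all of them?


Union bound: P[∪_{i=1}^{17} A_i] ≤ Σ_i P[A_i] ≤ 17·p = 17·(1/306) = 1/18.
Numerically: 1/18 ≈ 0.0555556.
Is 1/18 < 1? YES.
Since P[∪ A_i] ≤ 1/18 < 1, the complement has P[∩ A_i^c] ≥ 1 − 1/18 = 17/18 > 0, so some outcome avoids every A_i.

17·p = 1/18 ≈ 0.0555556; existence CERTIFIED by the union bound.


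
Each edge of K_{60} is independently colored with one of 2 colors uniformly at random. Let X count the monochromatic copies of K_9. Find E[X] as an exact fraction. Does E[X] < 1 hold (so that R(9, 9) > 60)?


E[X] = C(60, 9) · 2^{1 − 36} = 14783142660 · 2^{−35} = 14783142660/34359738368.
As a reduced fraction: E[X] = 3695785665/8589934592 ≈ 0.43025.
Is E[X] < 1? YES.
Since E[X] < 1, there exists a 2-coloring of K_{60} with no monochromatic K_9; hence R(9, 9) > 60.

E[X] = 3695785665/8589934592 ≈ 0.43025; E[X] < 1, so R(9, 9) > 60.


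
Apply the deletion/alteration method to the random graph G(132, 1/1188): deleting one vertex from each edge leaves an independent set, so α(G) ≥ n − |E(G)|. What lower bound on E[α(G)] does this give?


E[|E(G)|] = C(132, 2)·p = 8646 · (1/1188) = 131/18.
E[α(G)] ≥ n − E[|E(G)|] = 132 − 131/18 = 2245/18.
Numerically: ≈ 124.7222.
(This is only a lower bound; the true E[α(G)] may be larger.)

E[α(G)] ≥ 2245/18 ≈ 124.7222.


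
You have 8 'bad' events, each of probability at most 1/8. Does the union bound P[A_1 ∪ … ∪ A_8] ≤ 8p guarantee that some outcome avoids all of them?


Union bound: P[∪_{i=1}^{8} A_i] ≤ Σ_i P[A_i] ≤ 8·p = 8·(1/8) = 1.
Numerically: 1 ≈ 1.0000.
Is 1 < 1? NO.
Since the bound 1 is ≥ 1, the union bound is uninformative here; it does NOT by itself certify existence.

8·p = 1 ≈ 1.0000; existence NOT certified by the union bound.


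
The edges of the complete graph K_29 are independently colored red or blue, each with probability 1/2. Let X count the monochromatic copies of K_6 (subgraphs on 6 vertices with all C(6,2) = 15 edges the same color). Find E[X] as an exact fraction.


Let X = Σ_S X_S over the C(29, 6) = 475020 subsets S of size 6, where X_S = 1 if the K_6 on S is monochromatic.
For a fixed S, the K_6 on S has C(6, 2) = 15 edges. P[all 15 edges red] = (1/2)^15, and likewise for blue, so P[monochromatic] = 2·(1/2)^15 = 2^{1 − 15} = 1/16384.
Summing: E[X] = C(29, 6) · 2^{1 − 15} = 475020 · 1/16384 = 118755/4096.
Numerically: E[X] ≈ 28.9929.

E[X] = C(29,6)·2^(1−C(6,2)) = 118755/4096 ≈ 28.9929.


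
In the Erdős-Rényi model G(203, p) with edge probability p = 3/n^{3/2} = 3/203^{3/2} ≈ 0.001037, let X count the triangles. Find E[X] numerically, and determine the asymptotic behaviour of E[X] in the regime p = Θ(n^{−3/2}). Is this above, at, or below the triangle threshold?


Number of potential triangles: C(203, 3) = 1373701.
Each occurs with probability p³ ≈ (0.001037)³ ≈ 1.115916e-09.
By linearity: E[X] = C(203, 3)·p³ ≈ 1373701 · 1.115916e-09 ≈ 0.0015.
Since α = 3/2 > 1, p = c/n^{3/2} = o(1/n) is below the triangle threshold p ~ 1/n. Asymptotically E[X] ~ (c³/6)·n^{3(1−α)} = (3³/6)·n^{-1.5} → 0, so by Markov's inequality G has no triangles w.h.p.

E[X] ≈ 0.0015; in regime p = Θ(1/n^{3/2}) E[X] tends to 0 (below the triangle threshold p ~ 1/n).


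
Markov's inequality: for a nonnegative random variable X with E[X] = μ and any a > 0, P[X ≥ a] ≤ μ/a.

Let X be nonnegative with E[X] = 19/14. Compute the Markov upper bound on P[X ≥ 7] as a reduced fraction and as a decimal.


μ = E[X] = 19/14, a = 7.
Markov: P[X ≥ 7] ≤ μ/a = (19/14)/7 = 19/98.
Numerically: ≈ 0.193878.
(Since a = 7 > μ = 1.357143, the bound 19/98 is < 1 and informative.)

P[X ≥ 7] ≤ 19/98 ≈ 0.193878.


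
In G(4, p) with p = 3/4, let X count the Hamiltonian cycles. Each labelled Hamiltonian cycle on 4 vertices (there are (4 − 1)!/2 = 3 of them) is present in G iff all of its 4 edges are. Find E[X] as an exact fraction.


K_4 has (4 − 1)!/2 = 3 labelled Hamiltonian cycles.
For each such Hamiltonian cycle H, let X_H = 1 if all 4 edges of H are present in G. Then P[X_H = 1] = p^{4} = (3/4)^{4} = 81/256.
Summing the indicators: E[X] = Σ_H E[X_H] = 3 · p^{4} = 3 · 81/256 = 243/256.
Numerically: E[X] ≈ 0.949.

E[X] = 3 · (3/4)^{4} = 243/256 ≈ 0.949.


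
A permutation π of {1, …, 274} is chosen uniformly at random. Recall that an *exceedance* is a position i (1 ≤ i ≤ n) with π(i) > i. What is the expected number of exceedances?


Write X = Σ_{i=1}^{274} X_i, where X_i = 1_{π(i) > i}.
For each fixed i, π(i) is uniform over {1, …, 274} (marginal of a uniform permutation), so P[π(i) > i] = (n − i)/n. Summing: Σ_{i=1}^{274} (n − i)/n = (0 + 1 + … + 273)/274 = 274(274 − 1)/(2·274) = (274 − 1)/2.
Hence E[X] = Σ_{i=1}^{274} (274 − i)/274 = 273/2 ≈ 136.50000.

E[X] = 273/2 = 136.50000.


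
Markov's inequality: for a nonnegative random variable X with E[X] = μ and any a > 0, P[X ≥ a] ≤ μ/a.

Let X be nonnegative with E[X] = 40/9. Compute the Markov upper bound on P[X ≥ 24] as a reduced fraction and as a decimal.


μ = E[X] = 40/9, a = 24.
Markov: P[X ≥ 24] ≤ μ/a = (40/9)/24 = 5/27.
Numerically: ≈ 0.185185.
(Since a = 24 > μ = 4.444444, the bound 5/27 is < 1 and informative.)

P[X ≥ 24] ≤ 5/27 ≈ 0.185185.


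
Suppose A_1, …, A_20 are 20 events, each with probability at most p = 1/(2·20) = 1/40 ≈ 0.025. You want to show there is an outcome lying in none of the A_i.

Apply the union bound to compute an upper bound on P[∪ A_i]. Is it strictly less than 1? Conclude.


Union bound: P[∪_{i=1}^{20} A_i] ≤ Σ_i P[A_i] ≤ 20·p = 20·(1/40) = 1/2.
Numerically: 1/2 ≈ 0.500.
Is 1/2 < 1? YES.
Since P[∪ A_i] ≤ 1/2 < 1, the complement has P[∩ A_i^c] ≥ 1 − 1/2 = 1/2 > 0, so some outcome avoids every A_i.

20·p = 1/2 ≈ 0.500; existence CERTIFIED by the union bound.


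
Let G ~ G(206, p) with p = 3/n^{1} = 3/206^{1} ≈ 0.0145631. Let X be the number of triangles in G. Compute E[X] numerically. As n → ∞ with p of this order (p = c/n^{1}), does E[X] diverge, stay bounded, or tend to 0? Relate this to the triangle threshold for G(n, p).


Number of potential triangles: C(206, 3) = 1435820.
Each occurs with probability p³ ≈ (0.0145631)³ ≈ 3.08860310e-06.
By linearity: E[X] = C(206, 3)·p³ ≈ 1435820 · 3.08860310e-06 ≈ 4.434678.
Here α = 1, so p = 3/n is exactly at the triangle threshold p ~ 1/n. Asymptotically E[X] → c³/6 = 3³/6 = 9/2 ≈ 4.500000, a bounded constant. In this regime the triangle count is asymptotically Poisson(c³/6).

E[X] ≈ 4.434678; in regime p = Θ(1/n^{1}) E[X] stays bounded (at the triangle threshold p ~ 1/n).


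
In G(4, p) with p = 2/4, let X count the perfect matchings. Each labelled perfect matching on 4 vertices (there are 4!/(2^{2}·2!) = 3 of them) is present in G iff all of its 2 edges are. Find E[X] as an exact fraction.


K_4 has 4!/(2^{2}·2!) = 3 labelled perfect matchings.
For each such perfect matching H, let X_H = 1 if all 2 edges of H are present in G. Then P[X_H = 1] = p^{2} = (1/2)^{2} = 1/4.
By linearity of expectation: E[X] = Σ_H E[X_H] = 3 · p^{2} = 3 · 1/4 = 3/4.
Numerically: E[X] ≈ 0.75.

E[X] = 3 · (1/2)^{2} = 3/4 ≈ 0.75.


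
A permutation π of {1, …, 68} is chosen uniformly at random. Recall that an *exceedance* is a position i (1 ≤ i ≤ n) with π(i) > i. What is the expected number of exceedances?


Write X = Σ_{i=1}^{68} X_i, where X_i = 1_{π(i) > i}.
For each fixed i, π(i) is uniform over {1, …, 68} (marginal of a uniform permutation), so P[π(i) > i] = (n − i)/n. Summing: Σ_{i=1}^{68} (n − i)/n = (0 + 1 + … + 67)/68 = 68(68 − 1)/(2·68) = (68 − 1)/2.
Hence E[X] = Σ_{i=1}^{68} (68 − i)/68 = 67/2 ≈ 33.500000.

E[X] = 67/2 = 33.500000.


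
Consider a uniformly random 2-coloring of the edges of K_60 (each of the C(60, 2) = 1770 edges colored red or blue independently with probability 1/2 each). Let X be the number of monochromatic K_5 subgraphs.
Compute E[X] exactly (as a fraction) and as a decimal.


Let X = Σ_S X_S over the C(60, 5) = 5461512 subsets S of size 5, where X_S = 1 if the K_5 on S is monochromatic.
For a fixed S, the K_5 on S has C(5, 2) = 10 edges. P[all 10 edges red] = (1/2)^10, and likewise for blue, so P[monochromatic] = 2·(1/2)^10 = 2^{1 − 10} = 1/512.
By linearity: E[X] = C(60, 5) · 2^{1 − 10} = 5461512 · 1/512 = 682689/64.
Numerically: E[X] ≈ 10667.01562.

E[X] = C(60,5)·2^(1−C(5,2)) = 682689/64 ≈ 10667.01562.


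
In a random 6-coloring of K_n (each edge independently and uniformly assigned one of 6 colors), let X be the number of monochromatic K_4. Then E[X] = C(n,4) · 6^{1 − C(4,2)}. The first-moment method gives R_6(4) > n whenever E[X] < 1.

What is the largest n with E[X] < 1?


We need C(n, 4) · 6^{1 − 6} < 1, i.e. C(n, 4) < 6^{6 − 1} = 7776.
Check values of n near the boundary:
  n = 16: C(16, 4) = 1820; 1820 < 7776? YES
  n = 17: C(17, 4) = 2380; 2380 < 7776? YES
  n = 18: C(18, 4) = 3060; 3060 < 7776? YES
  n = 19: C(19, 4) = 3876; 3876 < 7776? YES
  n = 20: C(20, 4) = 4845; 4845 < 7776? YES
  n = 21: C(21, 4) = 5985; 5985 < 7776? YES
  n = 22: C(22, 4) = 7315; 7315 < 7776? YES
  n = 23: C(23, 4) = 8855; 8855 < 7776? NO
  n = 24: C(24, 4) = 10626; 10626 < 7776? NO
The largest n with C(n, 4) < 7776 is n = 22 (where E[X] = 7315/7776 ≈ 0.940715). Hence R_6(4) > 22, i.e. R_6(4) ≥ 23.

Largest n = 22; hence R_6(4) > 22.


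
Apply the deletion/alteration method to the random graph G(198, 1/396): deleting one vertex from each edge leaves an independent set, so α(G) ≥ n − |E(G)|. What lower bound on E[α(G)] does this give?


E[|E(G)|] = C(198, 2)·p = 19503 · (1/396) = 197/4.
E[α(G)] ≥ n − E[|E(G)|] = 198 − 197/4 = 595/4.
Numerically: ≈ 148.750.
(This is only a lower bound; the true E[α(G)] may be larger.)

E[α(G)] ≥ 595/4 ≈ 148.750.


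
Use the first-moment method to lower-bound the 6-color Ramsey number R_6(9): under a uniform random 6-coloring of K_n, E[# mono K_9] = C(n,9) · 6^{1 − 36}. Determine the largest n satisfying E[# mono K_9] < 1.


We need C(n, 9) · 6^{1 − 36} < 1, i.e. C(n, 9) < 6^{36 − 1} = 1719070799748422591028658176.
Check values of n near the boundary:
  n = 4405: C(4405, 9) = 1706862792900636302463627150; 1706862792900636302463627150 < 1719070799748422591028658176? YES
  n = 4406: C(4406, 9) = 1710356485221788389505285700; 1710356485221788389505285700 < 1719070799748422591028658176? YES
  n = 4407: C(4407, 9) = 1713856532599459170657070050; 1713856532599459170657070050 < 1719070799748422591028658176? YES
  n = 4408: C(4408, 9) = 1717362945146264156457459600; 1717362945146264156457459600 < 1719070799748422591028658176? YES
  n = 4409: C(4409, 9) = 1720875732988608787686577131; 1720875732988608787686577131 < 1719070799748422591028658176? NO
  n = 4410: C(4410, 9) = 1724394906266704102180823710; 1724394906266704102180823710 < 1719070799748422591028658176? NO
  n = 4411: C(4411, 9) = 1727920475134582415883601405; 1727920475134582415883601405 < 1719070799748422591028658176? NO
The largest n with C(n, 9) < 1719070799748422591028658176 is n = 4408 (where E[X] = 35778394690547169926197075/35813974994758803979763712 ≈ 0.9990). Hence R_6(9) > 4408, i.e. R_6(9) ≥ 4409.

Largest n = 4408; hence R_6(9) > 4408.


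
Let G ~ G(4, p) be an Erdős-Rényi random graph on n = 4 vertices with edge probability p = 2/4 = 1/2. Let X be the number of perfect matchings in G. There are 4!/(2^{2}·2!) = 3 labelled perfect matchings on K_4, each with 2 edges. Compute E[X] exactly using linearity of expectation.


K_4 has 4!/(2^{2}·2!) = 3 labelled perfect matchings.
For each such perfect matching H, let X_H = 1 if all 2 edges of H are present in G. Then P[X_H = 1] = p^{2} = (1/2)^{2} = 1/4.
By linearity of expectation: E[X] = Σ_H E[X_H] = 3 · p^{2} = 3 · 1/4 = 3/4.
Numerically: E[X] ≈ 0.75.

E[X] = 3 · (1/2)^{2} = 3/4 ≈ 0.75.


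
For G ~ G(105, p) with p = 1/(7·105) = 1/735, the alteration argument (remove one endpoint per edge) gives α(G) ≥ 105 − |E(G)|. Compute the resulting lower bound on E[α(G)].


E[|E(G)|] = C(105, 2)·p = 5460 · (1/735) = 52/7.
E[α(G)] ≥ n − E[|E(G)|] = 105 − 52/7 = 683/7.
Numerically: ≈ 97.5714.
(This is only a lower bound; the true E[α(G)] may be larger.)

E[α(G)] ≥ 683/7 ≈ 97.5714.


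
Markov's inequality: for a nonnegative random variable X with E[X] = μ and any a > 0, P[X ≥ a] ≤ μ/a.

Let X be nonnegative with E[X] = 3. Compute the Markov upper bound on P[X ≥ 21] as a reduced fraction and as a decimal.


μ = E[X] = 3, a = 21.
Markov: P[X ≥ 21] ≤ μ/a = (3)/21 = 1/7.
Numerically: ≈ 0.142857.
(Since a = 21 > μ = 3.000000, the bound 1/7 is < 1 and informative.)

P[X ≥ 21] ≤ 1/7 ≈ 0.142857.


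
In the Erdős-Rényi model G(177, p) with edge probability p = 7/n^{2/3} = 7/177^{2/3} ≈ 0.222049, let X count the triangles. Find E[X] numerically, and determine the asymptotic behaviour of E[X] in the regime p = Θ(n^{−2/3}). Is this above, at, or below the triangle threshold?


Number of potential triangles: C(177, 3) = 908600.
Each occurs with probability p³ ≈ (0.222049)³ ≈ 1.09483226e-02.
By linearity: E[X] = C(177, 3)·p³ ≈ 908600 · 1.09483226e-02 ≈ 9947.645951.
Since α = 2/3 < 1, p = c/n^{2/3} ≫ 1/n is above the triangle threshold p ~ 1/n. Asymptotically E[X] ~ (c³/6)·n^{3(1−α)} = (7³/6)·n^{1} → ∞; triangles are abundant w.h.p.

E[X] ≈ 9947.645951; in regime p = Θ(1/n^{2/3}) E[X] diverges (above the triangle threshold p ~ 1/n).


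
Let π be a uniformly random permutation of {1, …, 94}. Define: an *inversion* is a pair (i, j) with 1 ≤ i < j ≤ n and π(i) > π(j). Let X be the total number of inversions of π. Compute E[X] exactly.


Write X = Σ X_I over the C(94, 2) = 4371 pairs i < j, with X_I the indicator of one inversion.
There are 4371 indicators.
For each fixed pair i < j, the values π(i) and π(j) are two distinct elements of {1, …, 94} in uniformly random order; by symmetry P[π(i) > π(j)] = 1/2.
By linearity: E[X] = 4371 · (1/2) = C(94, 2) · (1/2) = 4371/2 = 4371/2 ≈ 2185.500.

E[X] = 4371/2 = 2185.500.


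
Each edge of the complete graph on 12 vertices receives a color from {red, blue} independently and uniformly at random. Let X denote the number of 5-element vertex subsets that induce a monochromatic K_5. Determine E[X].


Let X = Σ_S X_S over the C(12, 5) = 792 subsets S of size 5, where X_S = 1 if the K_5 on S is monochromatic.
For a fixed S, the K_5 on S has C(5, 2) = 10 edges. P[all 10 edges red] = (1/2)^10, and likewise for blue, so P[monochromatic] = 2·(1/2)^10 = 2^{1 − 10} = 1/512.
By linearity of expectation: E[X] = C(12, 5) · 2^{1 − 10} = 792 · 1/512 = 99/64.
Numerically: E[X] ≈ 1.546875.

E[X] = C(12,5)·2^(1−C(5,2)) = 99/64 ≈ 1.546875.


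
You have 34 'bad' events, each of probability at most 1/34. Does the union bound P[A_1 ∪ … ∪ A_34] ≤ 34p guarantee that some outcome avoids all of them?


Union bound: P[∪_{i=1}^{34} A_i] ≤ Σ_i P[A_i] ≤ 34·p = 34·(1/34) = 1.
Numerically: 1 ≈ 1.000.
Is 1 < 1? NO.
Since the bound 1 is ≥ 1, the union bound is uninformative here; it does NOT by itself certify existence.

34·p = 1 ≈ 1.000; existence NOT certified by the union bound.


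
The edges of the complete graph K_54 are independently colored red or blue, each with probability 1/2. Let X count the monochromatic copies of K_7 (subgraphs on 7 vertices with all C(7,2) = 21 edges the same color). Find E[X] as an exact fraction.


Let X = Σ_S X_S over the C(54, 7) = 177100560 subsets S of size 7, where X_S = 1 if the K_7 on S is monochromatic.
For a fixed S, the K_7 on S has C(7, 2) = 21 edges. P[all 21 edges red] = (1/2)^21, and likewise for blue, so P[monochromatic] = 2·(1/2)^21 = 2^{1 − 21} = 1/1048576.
Summing: E[X] = C(54, 7) · 2^{1 − 21} = 177100560 · 1/1048576 = 11068785/65536.
Numerically: E[X] ≈ 168.896255.

E[X] = C(54,7)·2^(1−C(7,2)) = 11068785/65536 ≈ 168.896255.


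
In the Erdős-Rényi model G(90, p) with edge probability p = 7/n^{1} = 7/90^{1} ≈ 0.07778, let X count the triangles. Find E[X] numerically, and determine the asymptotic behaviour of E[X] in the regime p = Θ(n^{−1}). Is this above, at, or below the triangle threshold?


Number of potential triangles: C(90, 3) = 117480.
Each occurs with probability p³ ≈ (0.07778)³ ≈ 4.705075e-04.
By linearity: E[X] = C(90, 3)·p³ ≈ 117480 · 4.705075e-04 ≈ 55.2752.
Here α = 1, so p = 7/n is exactly at the triangle threshold p ~ 1/n. Asymptotically E[X] → c³/6 = 7³/6 = 343/6 ≈ 57.1667, a bounded constant. In this regime the triangle count is asymptotically Poisson(c³/6).

E[X] ≈ 55.2752; in regime p = Θ(1/n^{1}) E[X] stays bounded (at the triangle threshold p ~ 1/n).


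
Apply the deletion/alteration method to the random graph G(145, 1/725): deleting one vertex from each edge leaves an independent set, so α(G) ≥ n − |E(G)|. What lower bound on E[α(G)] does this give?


E[|E(G)|] = C(145, 2)·p = 10440 · (1/725) = 72/5.
E[α(G)] ≥ n − E[|E(G)|] = 145 − 72/5 = 653/5.
Numerically: ≈ 130.60000.
(This is only a lower bound; the true E[α(G)] may be larger.)

E[α(G)] ≥ 653/5 ≈ 130.60000.


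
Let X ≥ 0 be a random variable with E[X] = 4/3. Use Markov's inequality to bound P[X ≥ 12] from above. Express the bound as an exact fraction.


μ = E[X] = 4/3, a = 12.
Markov: P[X ≥ 12] ≤ μ/a = (4/3)/12 = 1/9.
Numerically: ≈ 0.111111.
(Since a = 12 > μ = 1.333333, the bound 1/9 is < 1 and informative.)

P[X ≥ 12] ≤ 1/9 ≈ 0.111111.


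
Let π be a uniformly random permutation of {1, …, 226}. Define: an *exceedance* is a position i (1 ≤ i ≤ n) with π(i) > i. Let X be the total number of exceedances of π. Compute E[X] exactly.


Write X = Σ_{i=1}^{226} X_i, where X_i = 1_{π(i) > i}.
For each fixed i, π(i) is uniform over {1, …, 226} (marginal of a uniform permutation), so P[π(i) > i] = (n − i)/n. Summing: Σ_{i=1}^{226} (n − i)/n = (0 + 1 + … + 225)/226 = 226(226 − 1)/(2·226) = (226 − 1)/2.
Hence E[X] = Σ_{i=1}^{226} (226 − i)/226 = 225/2 ≈ 112.5000.

E[X] = 225/2 = 112.5000.


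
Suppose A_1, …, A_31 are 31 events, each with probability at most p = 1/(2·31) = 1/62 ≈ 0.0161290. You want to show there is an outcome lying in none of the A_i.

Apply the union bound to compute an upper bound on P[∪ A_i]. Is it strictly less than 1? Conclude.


Union bound: P[∪_{i=1}^{31} A_i] ≤ Σ_i P[A_i] ≤ 31·p = 31·(1/62) = 1/2.
Numerically: 1/2 ≈ 0.5000000.
Is 1/2 < 1? YES.
Since P[∪ A_i] ≤ 1/2 < 1, the complement has P[∩ A_i^c] ≥ 1 − 1/2 = 1/2 > 0, so some outcome avoids every A_i.

31·p = 1/2 ≈ 0.5000000; existence CERTIFIED by the union bound.


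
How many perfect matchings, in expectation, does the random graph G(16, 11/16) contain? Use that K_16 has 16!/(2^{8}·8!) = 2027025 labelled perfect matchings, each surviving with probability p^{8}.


K_16 has 16!/(2^{8}·8!) = 2027025 labelled perfect matchings.
For each such perfect matching H, let X_H = 1 if all 8 edges of H are present in G. Then P[X_H = 1] = p^{8} = (11/16)^{8} = 214358881/4294967296.
By linearity of expectation: E[X] = Σ_H E[X_H] = 2027025 · p^{8} = 2027025 · 214358881/4294967296 = 434510810759025/4294967296.
Numerically: E[X] ≈ 1.0117e+05.

E[X] = 2027025 · (11/16)^{8} = 434510810759025/4294967296 ≈ 1.0117e+05.


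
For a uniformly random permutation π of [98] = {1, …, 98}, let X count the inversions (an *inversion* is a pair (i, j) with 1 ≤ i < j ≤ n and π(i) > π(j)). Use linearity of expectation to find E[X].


Write X = Σ X_I over the C(98, 2) = 4753 pairs i < j, with X_I the indicator of one inversion.
There are 4753 indicators.
For each fixed pair i < j, the values π(i) and π(j) are two distinct elements of {1, …, 98} in uniformly random order; by symmetry P[π(i) > π(j)] = 1/2.
By linearity: E[X] = 4753 · (1/2) = C(98, 2) · (1/2) = 4753/2 = 4753/2 ≈ 2376.5000.

E[X] = 4753/2 = 2376.5000.


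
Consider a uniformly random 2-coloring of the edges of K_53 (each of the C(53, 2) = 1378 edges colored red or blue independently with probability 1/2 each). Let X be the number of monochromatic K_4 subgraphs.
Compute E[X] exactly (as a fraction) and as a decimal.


Let X = Σ_S X_S over the C(53, 4) = 292825 subsets S of size 4, where X_S = 1 if the K_4 on S is monochromatic.
For a fixed S, the K_4 on S has C(4, 2) = 6 edges. P[all 6 edges red] = (1/2)^6, and likewise for blue, so P[monochromatic] = 2·(1/2)^6 = 2^{1 − 6} = 1/32.
By linearity: E[X] = C(53, 4) · 2^{1 − 6} = 292825 · 1/32 = 292825/32.
Numerically: E[X] ≈ 9150.78125.

E[X] = C(53,4)·2^(1−C(4,2)) = 292825/32 ≈ 9150.78125.


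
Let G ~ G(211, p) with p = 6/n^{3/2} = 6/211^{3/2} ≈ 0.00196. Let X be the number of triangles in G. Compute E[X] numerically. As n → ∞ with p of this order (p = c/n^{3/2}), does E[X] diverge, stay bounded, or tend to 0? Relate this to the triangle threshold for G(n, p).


Number of potential triangles: C(211, 3) = 1543465.
Each occurs with probability p³ ≈ (0.00196)³ ≈ 7.50210e-09.
By linearity: E[X] = C(211, 3)·p³ ≈ 1543465 · 7.50210e-09 ≈ 0.012.
Since α = 3/2 > 1, p = c/n^{3/2} = o(1/n) is below the triangle threshold p ~ 1/n. Asymptotically E[X] ~ (c³/6)·n^{3(1−α)} = (6³/6)·n^{-1.5} → 0, so by Markov's inequality G has no triangles w.h.p.

E[X] ≈ 0.012; in regime p = Θ(1/n^{3/2}) E[X] tends to 0 (below the triangle threshold p ~ 1/n).


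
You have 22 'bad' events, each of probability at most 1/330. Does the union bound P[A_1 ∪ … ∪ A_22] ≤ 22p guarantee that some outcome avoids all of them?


Union bound: P[∪_{i=1}^{22} A_i] ≤ Σ_i P[A_i] ≤ 22·p = 22·(1/330) = 1/15.
Numerically: 1/15 ≈ 0.066667.
Is 1/15 < 1? YES.
Since P[∪ A_i] ≤ 1/15 < 1, the complement has P[∩ A_i^c] ≥ 1 − 1/15 = 14/15 > 0, so some outcome avoids every A_i.

22·p = 1/15 ≈ 0.066667; existence CERTIFIED by the union bound.


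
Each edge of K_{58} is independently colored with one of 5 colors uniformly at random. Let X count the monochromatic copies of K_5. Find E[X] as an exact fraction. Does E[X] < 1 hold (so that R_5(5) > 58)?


E[X] = C(58, 5) · 5^{1 − 10} = 4582116 · 5^{−9} = 4582116/1953125.
As a reduced fraction: E[X] = 4582116/1953125 ≈ 2.34604.
Is E[X] < 1? NO.
Since E[X] ≥ 1, the first-moment bound is inconclusive at n = 58; it does NOT by itself certify R_5(5) > 58.

E[X] = 4582116/1953125 ≈ 2.34604; E[X] ≥ 1; first-moment method inconclusive here.


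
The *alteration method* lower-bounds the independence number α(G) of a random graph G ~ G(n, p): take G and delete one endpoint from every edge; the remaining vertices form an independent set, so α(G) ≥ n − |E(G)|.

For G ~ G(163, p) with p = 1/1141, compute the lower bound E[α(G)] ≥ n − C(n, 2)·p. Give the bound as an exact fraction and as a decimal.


E[|E(G)|] = C(163, 2)·p = 13203 · (1/1141) = 81/7.
E[α(G)] ≥ n − E[|E(G)|] = 163 − 81/7 = 1060/7.
Numerically: ≈ 151.42857.
(This is only a lower bound; the true E[α(G)] may be larger.)

E[α(G)] ≥ 1060/7 ≈ 151.42857.


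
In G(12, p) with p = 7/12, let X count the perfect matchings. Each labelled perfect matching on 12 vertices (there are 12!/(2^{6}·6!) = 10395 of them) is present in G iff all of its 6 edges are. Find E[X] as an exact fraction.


K_12 has 12!/(2^{6}·6!) = 10395 labelled perfect matchings.
For each such perfect matching H, let X_H = 1 if all 6 edges of H are present in G. Then P[X_H = 1] = p^{6} = (7/12)^{6} = 117649/2985984.
By linearity: E[X] = Σ_H E[X_H] = 10395 · p^{6} = 10395 · 117649/2985984 = 45294865/110592.
Numerically: E[X] ≈ 409.567.

E[X] = 10395 · (7/12)^{6} = 45294865/110592 ≈ 409.567.


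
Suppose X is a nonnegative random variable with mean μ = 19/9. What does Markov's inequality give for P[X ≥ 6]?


μ = E[X] = 19/9, a = 6.
Markov: P[X ≥ 6] ≤ μ/a = (19/9)/6 = 19/54.
Numerically: ≈ 0.3519.
(Since a = 6 > μ = 2.1111, the bound 19/54 is < 1 and informative.)

P[X ≥ 6] ≤ 19/54 ≈ 0.3519.


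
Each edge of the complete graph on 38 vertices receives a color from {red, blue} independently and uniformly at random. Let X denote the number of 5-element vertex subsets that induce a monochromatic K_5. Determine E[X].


Let X = Σ_S X_S over the C(38, 5) = 501942 subsets S of size 5, where X_S = 1 if the K_5 on S is monochromatic.
For a fixed S, the K_5 on S has C(5, 2) = 10 edges. P[all 10 edges red] = (1/2)^10, and likewise for blue, so P[monochromatic] = 2·(1/2)^10 = 2^{1 − 10} = 1/512.
Summing: E[X] = C(38, 5) · 2^{1 − 10} = 501942 · 1/512 = 250971/256.
Numerically: E[X] ≈ 980.355469.

E[X] = C(38,5)·2^(1−C(5,2)) = 250971/256 ≈ 980.355469.


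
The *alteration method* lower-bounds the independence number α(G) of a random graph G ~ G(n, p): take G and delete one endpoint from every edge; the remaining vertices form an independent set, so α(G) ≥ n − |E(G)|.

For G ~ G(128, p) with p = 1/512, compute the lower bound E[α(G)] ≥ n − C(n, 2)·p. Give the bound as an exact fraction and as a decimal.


E[|E(G)|] = C(128, 2)·p = 8128 · (1/512) = 127/8.
E[α(G)] ≥ n − E[|E(G)|] = 128 − 127/8 = 897/8.
Numerically: ≈ 112.125.
(This is only a lower bound; the true E[α(G)] may be larger.)

E[α(G)] ≥ 897/8 ≈ 112.125.


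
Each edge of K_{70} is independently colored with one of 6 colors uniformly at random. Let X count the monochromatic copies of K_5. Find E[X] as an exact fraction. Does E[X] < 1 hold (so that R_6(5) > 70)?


E[X] = C(70, 5) · 6^{1 − 10} = 12103014 · 6^{−9} = 12103014/10077696.
As a reduced fraction: E[X] = 2017169/1679616 ≈ 1.2010.
Is E[X] < 1? NO.
Since E[X] ≥ 1, the first-moment bound is inconclusive at n = 70; it does NOT by itself certify R_6(5) > 70.

E[X] = 2017169/1679616 ≈ 1.2010; E[X] ≥ 1; first-moment method inconclusive here.


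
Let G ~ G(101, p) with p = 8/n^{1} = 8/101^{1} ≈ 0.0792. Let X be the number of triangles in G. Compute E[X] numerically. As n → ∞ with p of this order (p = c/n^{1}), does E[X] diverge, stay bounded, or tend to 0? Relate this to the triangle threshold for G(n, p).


Number of potential triangles: C(101, 3) = 166650.
Each occurs with probability p³ ≈ (0.0792)³ ≈ 4.96942e-04.
By linearity: E[X] = C(101, 3)·p³ ≈ 166650 · 4.96942e-04 ≈ 82.815.
Here α = 1, so p = 8/n is exactly at the triangle threshold p ~ 1/n. Asymptotically E[X] → c³/6 = 8³/6 = 256/3 ≈ 85.333, a bounded constant. In this regime the triangle count is asymptotically Poisson(c³/6).

E[X] ≈ 82.815; in regime p = Θ(1/n^{1}) E[X] stays bounded (at the triangle threshold p ~ 1/n).


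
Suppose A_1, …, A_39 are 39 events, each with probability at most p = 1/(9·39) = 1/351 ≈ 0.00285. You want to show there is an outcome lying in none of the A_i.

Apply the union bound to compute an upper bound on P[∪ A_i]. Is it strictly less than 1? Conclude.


Union bound: P[∪_{i=1}^{39} A_i] ≤ Σ_i P[A_i] ≤ 39·p = 39·(1/351) = 1/9.
Numerically: 1/9 ≈ 0.11111.
Is 1/9 < 1? YES.
Since P[∪ A_i] ≤ 1/9 < 1, the complement has P[∩ A_i^c] ≥ 1 − 1/9 = 8/9 > 0, so some outcome avoids every A_i.

39·p = 1/9 ≈ 0.11111; existence CERTIFIED by the union bound.


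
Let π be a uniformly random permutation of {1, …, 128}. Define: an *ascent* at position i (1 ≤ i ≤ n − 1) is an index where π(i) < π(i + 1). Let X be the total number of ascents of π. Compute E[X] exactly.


Write X = Σ X_I over i = 1, …, 127, with X_I the indicator of one ascent.
There are 127 indicators.
For each fixed i, the pair (π(i), π(i+1)) is a uniformly random ordered pair of distinct values from {1, …, 128}; by symmetry P[π(i) < π(i+1)] = 1/2.
By linearity: E[X] = 127 · (1/2) = (128 − 1) · (1/2) = 127/2 ≈ 63.500000.

E[X] = 127/2 = 63.500000.


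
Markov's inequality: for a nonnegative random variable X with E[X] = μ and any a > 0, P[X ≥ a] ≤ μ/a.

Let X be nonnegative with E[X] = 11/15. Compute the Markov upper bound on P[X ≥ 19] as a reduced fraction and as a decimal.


μ = E[X] = 11/15, a = 19.
Markov: P[X ≥ 19] ≤ μ/a = (11/15)/19 = 11/285.
Numerically: ≈ 0.038596.
(Since a = 19 > μ = 0.733333, the bound 11/285 is < 1 and informative.)

P[X ≥ 19] ≤ 11/285 ≈ 0.038596.


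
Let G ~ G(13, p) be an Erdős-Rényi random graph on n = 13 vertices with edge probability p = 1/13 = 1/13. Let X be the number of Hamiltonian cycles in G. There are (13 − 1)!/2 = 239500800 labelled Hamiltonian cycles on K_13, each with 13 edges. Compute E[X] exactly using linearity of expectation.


K_13 has (13 − 1)!/2 = 239500800 labelled Hamiltonian cycles.
For each such Hamiltonian cycle H, let X_H = 1 if all 13 edges of H are present in G. Then P[X_H = 1] = p^{13} = (1/13)^{13} = 1/302875106592253.
By linearity: E[X] = Σ_H E[X_H] = 239500800 · p^{13} = 239500800 · 1/302875106592253 = 239500800/302875106592253.
Numerically: E[X] ≈ 7.9076e-07.

E[X] = 239500800 · (1/13)^{13} = 239500800/302875106592253 ≈ 7.9076e-07.


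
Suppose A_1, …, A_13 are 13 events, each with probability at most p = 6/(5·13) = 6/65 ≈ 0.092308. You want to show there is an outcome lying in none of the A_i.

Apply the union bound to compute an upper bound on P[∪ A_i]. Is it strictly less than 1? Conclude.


Union bound: P[∪_{i=1}^{13} A_i] ≤ Σ_i P[A_i] ≤ 13·p = 13·(6/65) = 6/5.
Numerically: 6/5 ≈ 1.200000.
Is 6/5 < 1? NO.
Since the bound 6/5 is ≥ 1, the union bound is uninformative here; it does NOT by itself certify existence.

13·p = 6/5 ≈ 1.200000; existence NOT certified by the union bound.


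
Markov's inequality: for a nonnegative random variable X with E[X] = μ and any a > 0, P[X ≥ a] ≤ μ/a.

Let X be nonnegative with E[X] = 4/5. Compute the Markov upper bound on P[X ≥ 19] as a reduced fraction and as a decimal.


μ = E[X] = 4/5, a = 19.
Markov: P[X ≥ 19] ≤ μ/a = (4/5)/19 = 4/95.
Numerically: ≈ 0.0421.
(Since a = 19 > μ = 0.8000, the bound 4/95 is < 1 and informative.)

P[X ≥ 19] ≤ 4/95 ≈ 0.0421.


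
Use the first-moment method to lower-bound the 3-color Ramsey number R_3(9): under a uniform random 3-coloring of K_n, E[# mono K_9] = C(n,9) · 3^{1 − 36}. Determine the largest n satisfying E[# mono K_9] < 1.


We need C(n, 9) · 3^{1 − 36} < 1, i.e. C(n, 9) < 3^{36 − 1} = 50031545098999707.
Check values of n near the boundary:
  n = 299: C(299, 9) = 46610674441390059; 46610674441390059 < 50031545098999707? YES
  n = 300: C(300, 9) = 48052241692154700; 48052241692154700 < 50031545098999707? YES
  n = 301: C(301, 9) = 49533303936090975; 49533303936090975 < 50031545098999707? YES
  n = 302: C(302, 9) = 51054804739588650; 51054804739588650 < 50031545098999707? NO
The largest n with C(n, 9) < 50031545098999707 is n = 301 (where E[X] = 16511101312030325/16677181699666569 ≈ 0.99004). Hence R_3(9) > 301, i.e. R_3(9) ≥ 302.

Largest n = 301; hence R_3(9) > 301.


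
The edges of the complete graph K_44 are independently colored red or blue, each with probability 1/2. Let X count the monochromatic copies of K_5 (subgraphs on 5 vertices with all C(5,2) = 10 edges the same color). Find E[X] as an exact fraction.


Let X = Σ_S X_S over the C(44, 5) = 1086008 subsets S of size 5, where X_S = 1 if the K_5 on S is monochromatic.
For a fixed S, the K_5 on S has C(5, 2) = 10 edges. P[all 10 edges red] = (1/2)^10, and likewise for blue, so P[monochromatic] = 2·(1/2)^10 = 2^{1 − 10} = 1/512.
By linearity: E[X] = C(44, 5) · 2^{1 − 10} = 1086008 · 1/512 = 135751/64.
Numerically: E[X] ≈ 2121.1094.

E[X] = C(44,5)·2^(1−C(5,2)) = 135751/64 ≈ 2121.1094.


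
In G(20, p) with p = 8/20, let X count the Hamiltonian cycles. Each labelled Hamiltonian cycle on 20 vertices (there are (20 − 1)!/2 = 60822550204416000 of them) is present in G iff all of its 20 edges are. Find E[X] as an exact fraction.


K_20 has (20 − 1)!/2 = 60822550204416000 labelled Hamiltonian cycles.
For each such Hamiltonian cycle H, let X_H = 1 if all 20 edges of H are present in G. Then P[X_H = 1] = p^{20} = (2/5)^{20} = 1048576/95367431640625.
By linearity: E[X] = Σ_H E[X_H] = 60822550204416000 · p^{20} = 60822550204416000 · 1048576/95367431640625 = 510216531225165692928/762939453125.
Numerically: E[X] ≈ 6.69e+08.

E[X] = 60822550204416000 · (2/5)^{20} = 510216531225165692928/762939453125 ≈ 6.69e+08.


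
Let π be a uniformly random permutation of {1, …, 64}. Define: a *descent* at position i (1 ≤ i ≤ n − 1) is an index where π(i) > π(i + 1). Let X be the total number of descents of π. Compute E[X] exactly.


Write X = Σ X_I over i = 1, …, 63, with X_I the indicator of one descent.
There are 63 indicators.
For each fixed i, the pair (π(i), π(i+1)) is a uniformly random ordered pair of distinct values from {1, …, 64}; by symmetry P[π(i) > π(i+1)] = 1/2.
By linearity: E[X] = 63 · (1/2) = (64 − 1) · (1/2) = 63/2 ≈ 31.500.

E[X] = 63/2 = 31.500.


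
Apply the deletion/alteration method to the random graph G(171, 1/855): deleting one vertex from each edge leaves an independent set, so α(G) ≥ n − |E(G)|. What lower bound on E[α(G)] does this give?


E[|E(G)|] = C(171, 2)·p = 14535 · (1/855) = 17.
E[α(G)] ≥ n − E[|E(G)|] = 171 − 17 = 154.
Numerically: ≈ 154.000000.
(This is only a lower bound; the true E[α(G)] may be larger.)

E[α(G)] ≥ 154 ≈ 154.000000.


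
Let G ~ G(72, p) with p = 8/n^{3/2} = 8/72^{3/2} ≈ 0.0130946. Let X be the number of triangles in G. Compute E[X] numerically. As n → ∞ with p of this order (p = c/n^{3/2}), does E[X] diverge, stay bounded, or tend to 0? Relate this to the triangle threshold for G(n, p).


Number of potential triangles: C(72, 3) = 59640.
Each occurs with probability p³ ≈ (0.0130946)³ ≈ 2.24529664e-06.
By linearity: E[X] = C(72, 3)·p³ ≈ 59640 · 2.24529664e-06 ≈ 0.133909.
Since α = 3/2 > 1, p = c/n^{3/2} = o(1/n) is below the triangle threshold p ~ 1/n. Asymptotically E[X] ~ (c³/6)·n^{3(1−α)} = (8³/6)·n^{-1.5} → 0, so by Markov's inequality G has no triangles w.h.p.

E[X] ≈ 0.133909; in regime p = Θ(1/n^{3/2}) E[X] tends to 0 (below the triangle threshold p ~ 1/n).


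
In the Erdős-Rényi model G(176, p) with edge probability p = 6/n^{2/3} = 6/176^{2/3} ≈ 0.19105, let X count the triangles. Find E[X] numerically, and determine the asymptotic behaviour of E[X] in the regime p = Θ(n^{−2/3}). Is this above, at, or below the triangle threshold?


Number of potential triangles: C(176, 3) = 893200.
Each occurs with probability p³ ≈ (0.19105)³ ≈ 6.9731405e-03.
By linearity: E[X] = C(176, 3)·p³ ≈ 893200 · 6.9731405e-03 ≈ 6228.40909.
Since α = 2/3 < 1, p = c/n^{2/3} ≫ 1/n is above the triangle threshold p ~ 1/n. Asymptotically E[X] ~ (c³/6)·n^{3(1−α)} = (6³/6)·n^{1} → ∞; triangles are abundant w.h.p.

E[X] ≈ 6228.40909; in regime p = Θ(1/n^{2/3}) E[X] diverges (above the triangle threshold p ~ 1/n).


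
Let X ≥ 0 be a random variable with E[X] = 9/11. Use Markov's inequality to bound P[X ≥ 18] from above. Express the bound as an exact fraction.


μ = E[X] = 9/11, a = 18.
Markov: P[X ≥ 18] ≤ μ/a = (9/11)/18 = 1/22.
Numerically: ≈ 0.045.
(Since a = 18 > μ = 0.818, the bound 1/22 is < 1 and informative.)

P[X ≥ 18] ≤ 1/22 ≈ 0.045.
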